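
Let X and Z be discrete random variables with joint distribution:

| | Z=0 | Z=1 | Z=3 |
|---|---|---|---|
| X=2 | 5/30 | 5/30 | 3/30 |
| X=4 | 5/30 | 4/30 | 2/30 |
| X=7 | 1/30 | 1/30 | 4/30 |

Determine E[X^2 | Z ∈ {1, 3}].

373/19

P(Z ∈ {1, 3}) = 19/30.
Summing X^2·P(X=x,Z=y) over the conditioning event gives 373/30.
E[X^2 | Z ∈ {1, 3}] = (373/30) / (19/30) = 373/19.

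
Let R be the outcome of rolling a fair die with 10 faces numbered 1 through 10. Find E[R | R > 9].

Given R > 9, R is equally likely to be any of {10}.
E[R | R > 9] = (10) / 1 = 10.

10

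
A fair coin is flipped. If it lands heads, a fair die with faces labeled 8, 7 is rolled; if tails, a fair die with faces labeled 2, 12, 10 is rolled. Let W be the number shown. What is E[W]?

E[W | heads] = (8+7)/2 = 15/2.
E[W | tails] = (2+12+10)/3 = 8.
By the law of total expectation,
E[W] = (1/2)·(15/2) + (1/2)·(8) = 31/4.

31/4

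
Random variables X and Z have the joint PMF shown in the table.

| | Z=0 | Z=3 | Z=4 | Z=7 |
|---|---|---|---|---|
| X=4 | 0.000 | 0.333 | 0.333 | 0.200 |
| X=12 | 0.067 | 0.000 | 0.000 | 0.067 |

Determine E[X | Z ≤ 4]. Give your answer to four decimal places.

4.7312

P(Z ≤ 4) = 0.733.
Σ X·P over the event = 4·(0.333) + 4·(0.333) + 12·(0.067) = 3.468.
E[X | Z ≤ 4] = (3.468) / (0.733) = 4.7312.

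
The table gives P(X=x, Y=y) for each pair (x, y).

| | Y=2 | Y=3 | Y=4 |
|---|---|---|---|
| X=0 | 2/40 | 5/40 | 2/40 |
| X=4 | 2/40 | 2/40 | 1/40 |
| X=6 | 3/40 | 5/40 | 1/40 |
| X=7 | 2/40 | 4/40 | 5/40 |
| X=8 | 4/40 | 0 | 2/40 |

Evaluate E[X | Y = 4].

P(Y = 4) = 11/40.
Σ X·P over the event = 0·(2/40) + 4·(1/40) + 6·(1/40) + 7·(5/40) + 8·(2/40) = 61/40.
E[X | Y = 4] = (61/40) / (11/40) = 61/11.

61/11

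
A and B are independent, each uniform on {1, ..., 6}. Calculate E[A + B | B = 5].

Outcomes with B = 5: (1,5), (2,5), (3,5), (4,5), (5,5), (6,5), each with probability 1/36.
E[A + B | B = 5] = (6 + 7 + 8 + 9 + 10 + 11) / 6 = 17/2.

17/2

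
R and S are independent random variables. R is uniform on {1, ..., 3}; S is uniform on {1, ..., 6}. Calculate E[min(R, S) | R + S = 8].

Outcomes with R + S = 8: (2,6), (3,5), each with probability 1/18.
E[min(R, S) | R + S = 8] = (2 + 3) / 2 = 5/2.

5/2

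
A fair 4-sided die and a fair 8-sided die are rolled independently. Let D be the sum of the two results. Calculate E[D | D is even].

P(D is even) = 1/2.
Σ over the event: 2·1/32 + 4·3/32 + 6·1/8 + 8·1/8 + 10·3/32 + 12·1/32 = 7/2.
E[D | D is even] = (7/2) / (1/2) = 7.

7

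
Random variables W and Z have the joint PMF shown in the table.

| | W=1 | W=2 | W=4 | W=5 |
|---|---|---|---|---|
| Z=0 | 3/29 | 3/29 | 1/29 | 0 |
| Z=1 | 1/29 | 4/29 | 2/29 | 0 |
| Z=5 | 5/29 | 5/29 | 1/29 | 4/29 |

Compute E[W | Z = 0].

P(Z = 0) = 7/29.
Σ W·P over the event = 1·(3/29) + 2·(3/29) + 4·(1/29) = 13/29.
E[W | Z = 0] = (13/29) / (7/29) = 13/7.

13/7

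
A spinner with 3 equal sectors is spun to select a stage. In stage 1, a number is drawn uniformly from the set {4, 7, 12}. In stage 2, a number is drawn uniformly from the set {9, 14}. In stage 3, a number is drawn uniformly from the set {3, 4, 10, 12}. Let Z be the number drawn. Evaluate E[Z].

E[Z | stage 1] = (4+7+12)/3 = 23/3.
E[Z | stage 2] = (9+14)/2 = 23/2.
E[Z | stage 3] = (3+4+10+12)/4 = 29/4.
By the law of total expectation,
E[Z] = (1/3)·(23/3) + (1/3)·(23/2) + (1/3)·(29/4) = 317/36.

317/36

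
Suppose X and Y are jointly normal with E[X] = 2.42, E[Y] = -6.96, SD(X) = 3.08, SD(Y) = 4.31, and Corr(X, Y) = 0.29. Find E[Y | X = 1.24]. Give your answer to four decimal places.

-7.4389

The regression of Y on X has slope ρ·σ_Y/σ_X and passes through (μ_X, μ_Y).
E[Y | X=1.24] = -6.96 + (0.29)·(4.31/3.08)·(1.24 − (2.42)) = -6.96 + (0.40581)·(-1.18) = -7.4389.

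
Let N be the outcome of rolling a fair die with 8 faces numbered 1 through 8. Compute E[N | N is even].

Given N is even, N is equally likely to be any of {2, 4, 6, 8}.
E[N | N is even] = (2 + 4 + 6 + 8) / 4 = 5.

5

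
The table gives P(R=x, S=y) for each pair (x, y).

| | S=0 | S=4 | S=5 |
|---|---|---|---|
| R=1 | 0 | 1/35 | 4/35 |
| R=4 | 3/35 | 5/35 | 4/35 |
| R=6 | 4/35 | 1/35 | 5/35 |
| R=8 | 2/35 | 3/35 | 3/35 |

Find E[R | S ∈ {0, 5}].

P(S ∈ {0, 5}) = 5/7.
Σ R·P over the event = 1·(4/35) + 4·(3/35) + 4·(4/35) + 6·(4/35) + 6·(5/35) + 8·(2/35) + 8·(3/35) = 18/5.
E[R | S ∈ {0, 5}] = (18/5) / (5/7) = 126/25.

126/25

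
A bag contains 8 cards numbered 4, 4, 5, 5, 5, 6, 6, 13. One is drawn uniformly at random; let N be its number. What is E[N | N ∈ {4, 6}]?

P(N ∈ {4, 6}) = 1/2.
Σ over the event: 4·1/4 + 6·1/4 = 5/2.
E[N | N ∈ {4, 6}] = (5/2) / (1/2) = 5.

5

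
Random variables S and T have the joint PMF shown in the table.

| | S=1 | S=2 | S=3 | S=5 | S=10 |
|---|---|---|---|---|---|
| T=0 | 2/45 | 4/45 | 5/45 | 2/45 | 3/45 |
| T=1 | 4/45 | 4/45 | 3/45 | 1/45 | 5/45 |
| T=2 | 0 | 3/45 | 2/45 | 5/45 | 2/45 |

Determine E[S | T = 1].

P(T = 1) = 17/45.
Summing S·P(S=x,T=y) over the conditioning event gives 76/45.
E[S | T = 1] = (76/45) / (17/45) = 76/17.

76/17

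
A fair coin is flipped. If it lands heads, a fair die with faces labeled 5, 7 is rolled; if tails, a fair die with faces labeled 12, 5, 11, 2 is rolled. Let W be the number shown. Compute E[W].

27/4

E[W | heads] = (5+7)/2 = 6.
E[W | tails] = (12+5+11+2)/4 = 15/2.
By the law of total expectation,
E[W] = (1/2)·(6) + (1/2)·(15/2) = 27/4.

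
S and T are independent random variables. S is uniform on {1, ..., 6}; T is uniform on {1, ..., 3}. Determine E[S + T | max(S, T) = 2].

10/3

P(max(S, T) = 2) = 1/6.
Summing (S+T)·P(x,y) over outcomes with max(S, T) = 2 gives 5/9.
E[S + T | max(S, T) = 2] = (5/9) / (1/6) = 10/3.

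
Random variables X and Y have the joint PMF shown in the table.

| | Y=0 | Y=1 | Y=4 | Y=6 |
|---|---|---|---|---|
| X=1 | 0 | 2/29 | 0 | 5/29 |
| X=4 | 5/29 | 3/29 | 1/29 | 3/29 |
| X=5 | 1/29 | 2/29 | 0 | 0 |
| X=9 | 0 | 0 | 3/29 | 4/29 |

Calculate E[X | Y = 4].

31/4

P(Y = 4) = 4/29.
Σ X·P over the event = 4·(1/29) + 9·(3/29) = 31/29.
E[X | Y = 4] = (31/29) / (4/29) = 31/4.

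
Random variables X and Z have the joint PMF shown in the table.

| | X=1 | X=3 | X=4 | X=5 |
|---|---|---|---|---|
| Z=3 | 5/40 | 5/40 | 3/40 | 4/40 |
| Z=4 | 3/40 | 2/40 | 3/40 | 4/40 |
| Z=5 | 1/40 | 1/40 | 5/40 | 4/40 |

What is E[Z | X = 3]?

7/2

P(X = 3) = 1/5.
Σ Z·P over the event = 3·(5/40) + 4·(2/40) + 5·(1/40) = 7/10.
E[Z | X = 3] = (7/10) / (1/5) = 7/2.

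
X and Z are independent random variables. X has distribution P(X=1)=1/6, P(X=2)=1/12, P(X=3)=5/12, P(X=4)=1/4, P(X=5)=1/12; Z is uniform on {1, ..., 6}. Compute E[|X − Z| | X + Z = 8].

8/5

P(X + Z = 8) = 5/36.
Summing |X−Z|·P(x,y) over outcomes with X + Z = 8 gives 2/9.
E[|X − Z| | X + Z = 8] = (2/9) / (5/36) = 8/5.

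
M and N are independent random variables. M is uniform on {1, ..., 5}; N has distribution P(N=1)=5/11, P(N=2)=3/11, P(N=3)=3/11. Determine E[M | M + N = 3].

P(M + N = 3) = 8/55.
Summing M·P(x,y) over outcomes with M + N = 3 gives 13/55.
E[M | M + N = 3] = (13/55) / (8/55) = 13/8.

13/8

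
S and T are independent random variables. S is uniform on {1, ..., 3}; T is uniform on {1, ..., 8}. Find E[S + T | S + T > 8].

29/3

P(S + T > 8) = 1/4.
Summing (S+T)·P(x,y) over outcomes with S + T > 8 gives 29/12.
E[S + T | S + T > 8] = (29/12) / (1/4) = 29/3.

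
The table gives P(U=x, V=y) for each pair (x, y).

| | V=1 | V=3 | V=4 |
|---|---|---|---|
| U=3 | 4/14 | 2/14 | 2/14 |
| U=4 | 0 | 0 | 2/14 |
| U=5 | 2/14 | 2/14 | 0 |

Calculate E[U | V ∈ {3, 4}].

P(V ∈ {3, 4}) = 4/7.
Σ U·P over the event = 3·(2/14) + 3·(2/14) + 4·(2/14) + 5·(2/14) = 15/7.
E[U | V ∈ {3, 4}] = (15/7) / (4/7) = 15/4.

15/4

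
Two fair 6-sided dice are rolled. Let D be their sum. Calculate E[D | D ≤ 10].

218/33

P(D ≤ 10) = 11/12.
E[D | D ≤ 10] = (109/18) / (11/12) = 218/33.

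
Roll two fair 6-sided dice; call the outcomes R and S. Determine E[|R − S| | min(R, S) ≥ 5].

1/2

Outcomes with min(R, S) ≥ 5: (5,5), (5,6), (6,5), (6,6), each with probability 1/36.
E[|R − S| | min(R, S) ≥ 5] = (0 + 1 + 1 + 0) / 4 = 1/2.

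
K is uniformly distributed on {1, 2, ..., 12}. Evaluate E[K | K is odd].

Given K is odd, K is equally likely to be any of {1, 3, 5, 7, 9, 11}.
E[K | K is odd] = (1 + 3 + 5 + 7 + 9 + 11) / 6 = 6.

6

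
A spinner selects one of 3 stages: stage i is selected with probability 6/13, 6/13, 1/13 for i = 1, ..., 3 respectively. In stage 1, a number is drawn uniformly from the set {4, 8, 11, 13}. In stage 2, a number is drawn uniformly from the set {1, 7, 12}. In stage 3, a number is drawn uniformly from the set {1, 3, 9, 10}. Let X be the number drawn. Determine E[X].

E[X | stage 1] = (4+8+11+13)/4 = 9.
E[X | stage 2] = (1+7+12)/3 = 20/3.
E[X | stage 3] = (1+3+9+10)/4 = 23/4.
By the law of total expectation,
E[X] = (6/13)·(9) + (6/13)·(20/3) + (1/13)·(23/4) = 399/52.

399/52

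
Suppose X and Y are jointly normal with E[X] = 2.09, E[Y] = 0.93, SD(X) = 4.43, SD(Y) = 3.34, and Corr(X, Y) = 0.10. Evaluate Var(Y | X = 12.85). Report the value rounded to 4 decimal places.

The conditional variance in a bivariate normal is σ_Y²(1 − ρ²), independent of x.
Var(Y | X=12.85) = (3.34)²·(1 − (0.10)²) = 11.1556·0.99 = 11.0440.

11.0440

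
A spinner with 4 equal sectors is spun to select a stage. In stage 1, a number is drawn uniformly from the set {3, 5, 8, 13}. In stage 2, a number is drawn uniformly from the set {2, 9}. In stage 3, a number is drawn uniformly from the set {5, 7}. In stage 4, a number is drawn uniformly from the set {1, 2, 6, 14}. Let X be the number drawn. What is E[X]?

E[X | stage 1] = (3+5+8+13)/4 = 29/4.
E[X | stage 2] = (2+9)/2 = 11/2.
E[X | stage 3] = (5+7)/2 = 6.
E[X | stage 4] = (1+2+6+14)/4 = 23/4.
By the law of total expectation,
E[X] = (1/4)·(29/4) + (1/4)·(11/2) + (1/4)·(6) + (1/4)·(23/4) = 49/8.

49/8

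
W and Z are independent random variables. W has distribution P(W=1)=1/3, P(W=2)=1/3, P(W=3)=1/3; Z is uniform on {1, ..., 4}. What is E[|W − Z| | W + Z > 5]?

1

P(W + Z > 5) = 1/4.
Summing |W−Z|·P(x,y) over outcomes with W + Z > 5 gives 1/4.
E[|W − Z| | W + Z > 5] = (1/4) / (1/4) = 1.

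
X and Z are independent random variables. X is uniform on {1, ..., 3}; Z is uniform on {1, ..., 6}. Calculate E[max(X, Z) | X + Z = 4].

P(X + Z = 4) = 1/6.
Summing max(X,Z)·P(x,y) over outcomes with X + Z = 4 gives 4/9.
E[max(X, Z) | X + Z = 4] = (4/9) / (1/6) = 8/3.

8/3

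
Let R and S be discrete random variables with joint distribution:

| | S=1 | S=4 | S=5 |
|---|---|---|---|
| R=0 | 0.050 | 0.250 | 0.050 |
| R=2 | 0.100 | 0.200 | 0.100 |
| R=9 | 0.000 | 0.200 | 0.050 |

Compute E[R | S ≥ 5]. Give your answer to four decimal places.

3.2500

P(S ≥ 5) = 0.200.
Σ R·P over the event = 0·(0.050) + 2·(0.100) + 9·(0.050) = 0.650.
E[R | S ≥ 5] = (0.650) / (0.200) = 3.2500.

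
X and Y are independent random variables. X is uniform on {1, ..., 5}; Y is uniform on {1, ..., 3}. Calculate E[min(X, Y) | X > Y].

16/9

Outcomes with X > Y: (2,1), (3,1), (3,2), (4,1), (4,2), (4,3), (5,1), (5,2), (5,3), each with probability 1/15.
E[min(X, Y) | X > Y] = (1 + 1 + 2 + 1 + 2 + 3 + 1 + 2 + 3) / 9 = 16/9.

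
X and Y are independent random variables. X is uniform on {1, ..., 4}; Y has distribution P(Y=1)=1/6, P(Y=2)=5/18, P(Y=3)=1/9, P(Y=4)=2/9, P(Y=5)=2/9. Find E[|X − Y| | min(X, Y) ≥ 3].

P(min(X, Y) ≥ 3) = 5/18.
Summing |X−Y|·P(x,y) over outcomes with min(X, Y) ≥ 3 gives 1/4.
E[|X − Y| | min(X, Y) ≥ 3] = (1/4) / (5/18) = 9/10.

9/10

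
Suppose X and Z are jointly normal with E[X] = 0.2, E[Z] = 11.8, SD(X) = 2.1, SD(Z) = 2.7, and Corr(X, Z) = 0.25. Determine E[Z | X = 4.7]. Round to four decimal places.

13.2464

For a bivariate normal, E[Z | X=x] = μ_Z + ρ·(σ_Z/σ_X)·(x − μ_X).
E[Z | X=4.7] = 11.8 + (0.25)·(2.7/2.1)·(4.7 − (0.2)) = 11.8 + (0.32143)·(4.5) = 13.2464.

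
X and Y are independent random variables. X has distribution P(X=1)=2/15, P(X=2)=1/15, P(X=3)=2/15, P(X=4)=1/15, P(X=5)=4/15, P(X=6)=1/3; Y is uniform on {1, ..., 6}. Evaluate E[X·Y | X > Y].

P(X > Y) = 49/90.
Summing XY·P(x,y) over outcomes with X > Y gives 347/45.
E[X·Y | X > Y] = (347/45) / (49/90) = 694/49.

694/49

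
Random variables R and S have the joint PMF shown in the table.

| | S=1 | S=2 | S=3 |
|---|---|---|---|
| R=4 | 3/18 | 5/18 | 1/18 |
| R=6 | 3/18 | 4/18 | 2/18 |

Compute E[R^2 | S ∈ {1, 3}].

P(S ∈ {1, 3}) = 1/2.
Σ R^2·P over the event = 16·(3/18) + 16·(1/18) + 36·(3/18) + 36·(2/18) = 122/9.
E[R^2 | S ∈ {1, 3}] = (122/9) / (1/2) = 244/9.

244/9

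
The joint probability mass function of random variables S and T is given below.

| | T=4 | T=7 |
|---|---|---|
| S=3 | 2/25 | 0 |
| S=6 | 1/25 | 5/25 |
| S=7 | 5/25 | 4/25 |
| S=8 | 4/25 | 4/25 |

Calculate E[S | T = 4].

P(T = 4) = 12/25.
Σ S·P over the event = 3·(2/25) + 6·(1/25) + 7·(5/25) + 8·(4/25) = 79/25.
E[S | T = 4] = (79/25) / (12/25) = 79/12.

79/12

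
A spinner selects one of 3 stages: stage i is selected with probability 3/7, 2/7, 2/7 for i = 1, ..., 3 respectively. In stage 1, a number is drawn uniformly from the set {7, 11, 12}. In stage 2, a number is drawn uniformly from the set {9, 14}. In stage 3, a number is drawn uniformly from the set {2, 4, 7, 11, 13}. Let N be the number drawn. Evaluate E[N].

E[N | stage 1] = (7+11+12)/3 = 10.
E[N | stage 2] = (9+14)/2 = 23/2.
E[N | stage 3] = (2+4+7+11+13)/5 = 37/5.
E[N] = (3/7)·(10) + (2/7)·(23/2) + (2/7)·(37/5) = 339/35.

339/35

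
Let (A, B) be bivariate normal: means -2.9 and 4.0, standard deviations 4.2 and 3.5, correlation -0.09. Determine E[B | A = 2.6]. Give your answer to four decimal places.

3.5875

The regression of B on A has slope ρ·σ_B/σ_A and passes through (μ_A, μ_B).
E[B | A=2.6] = 4.0 + (-0.09)·(3.5/4.2)·(2.6 − (-2.9)) = 4.0 + (-0.075)·(5.5) = 3.5875.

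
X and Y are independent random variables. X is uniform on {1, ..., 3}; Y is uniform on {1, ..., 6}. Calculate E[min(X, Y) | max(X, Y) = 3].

9/5

Outcomes with max(X, Y) = 3: (1,3), (2,3), (3,1), (3,2), (3,3), each with probability 1/18.
E[min(X, Y) | max(X, Y) = 3] = (1 + 2 + 1 + 2 + 3) / 5 = 9/5.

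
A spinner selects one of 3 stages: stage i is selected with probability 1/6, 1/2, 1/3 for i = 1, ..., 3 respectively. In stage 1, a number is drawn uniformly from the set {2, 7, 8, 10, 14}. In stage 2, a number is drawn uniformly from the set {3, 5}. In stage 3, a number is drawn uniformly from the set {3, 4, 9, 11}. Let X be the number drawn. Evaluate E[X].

E[X | stage 1] = (2+7+8+10+14)/5 = 41/5.
E[X | stage 2] = (3+5)/2 = 4.
E[X | stage 3] = (3+4+9+11)/4 = 27/4.
E[X] = (1/6)·(41/5) + (1/2)·(4) + (1/3)·(27/4) = 337/60.

337/60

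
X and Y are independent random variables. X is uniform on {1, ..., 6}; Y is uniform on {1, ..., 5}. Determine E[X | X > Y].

P(X > Y) = 1/2.
Summing X·P(x,y) over outcomes with X > Y gives 7/3.
E[X | X > Y] = (7/3) / (1/2) = 14/3.

14/3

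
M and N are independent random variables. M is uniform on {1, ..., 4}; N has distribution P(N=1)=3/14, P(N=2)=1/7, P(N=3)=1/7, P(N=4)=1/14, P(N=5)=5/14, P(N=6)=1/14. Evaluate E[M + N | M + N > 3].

311/48

P(M + N > 3) = 6/7.
Summing (M+N)·P(x,y) over outcomes with M + N > 3 gives 311/56.
E[M + N | M + N > 3] = (311/56) / (6/7) = 311/48.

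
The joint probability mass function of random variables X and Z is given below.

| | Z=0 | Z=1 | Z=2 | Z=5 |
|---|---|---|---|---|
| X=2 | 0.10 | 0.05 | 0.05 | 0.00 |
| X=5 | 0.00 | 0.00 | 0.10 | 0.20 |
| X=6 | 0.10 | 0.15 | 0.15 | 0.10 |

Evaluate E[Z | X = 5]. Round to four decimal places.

P(X = 5) = 0.30.
Summing Z·P(X=x,Z=y) over the conditioning event gives 1.20.
E[Z | X = 5] = (1.20) / (0.30) = 4.0000.

4.0000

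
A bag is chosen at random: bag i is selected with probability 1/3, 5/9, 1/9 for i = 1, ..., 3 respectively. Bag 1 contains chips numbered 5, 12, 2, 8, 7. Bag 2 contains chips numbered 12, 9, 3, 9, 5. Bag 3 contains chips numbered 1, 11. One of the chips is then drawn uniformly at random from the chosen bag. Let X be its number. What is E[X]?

E[X | bag 1] = (5+12+2+8+7)/5 = 34/5.
E[X | bag 2] = (12+9+3+9+5)/5 = 38/5.
E[X | bag 3] = (1+11)/2 = 6.
E[X] = (1/3)·(34/5) + (5/9)·(38/5) + (1/9)·(6) = 322/45.

322/45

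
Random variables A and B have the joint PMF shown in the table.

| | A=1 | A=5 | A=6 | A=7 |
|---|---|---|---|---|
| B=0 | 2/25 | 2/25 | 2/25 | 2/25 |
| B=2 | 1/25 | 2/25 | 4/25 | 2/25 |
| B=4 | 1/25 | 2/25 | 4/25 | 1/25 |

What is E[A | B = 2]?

49/9

P(B = 2) = 9/25.
Σ A·P over the event = 1·(1/25) + 5·(2/25) + 6·(4/25) + 7·(2/25) = 49/25.
E[A | B = 2] = (49/25) / (9/25) = 49/9.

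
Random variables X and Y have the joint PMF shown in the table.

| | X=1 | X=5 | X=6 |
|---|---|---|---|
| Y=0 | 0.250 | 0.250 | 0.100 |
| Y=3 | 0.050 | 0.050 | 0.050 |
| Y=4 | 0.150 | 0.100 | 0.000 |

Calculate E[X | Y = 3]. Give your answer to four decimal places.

4.0000

P(Y = 3) = 0.150.
Σ X·P over the event = 1·(0.050) + 5·(0.050) + 6·(0.050) = 0.600.
E[X | Y = 3] = (0.600) / (0.150) = 4.0000.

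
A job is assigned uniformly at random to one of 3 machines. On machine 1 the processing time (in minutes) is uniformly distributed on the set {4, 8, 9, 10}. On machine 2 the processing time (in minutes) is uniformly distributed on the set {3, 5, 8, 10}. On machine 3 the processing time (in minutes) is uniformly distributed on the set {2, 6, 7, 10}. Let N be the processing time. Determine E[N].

41/6

E[N | machine 1] = (4+8+9+10)/4 = 31/4.
E[N | machine 2] = (3+5+8+10)/4 = 13/2.
E[N | machine 3] = (2+6+7+10)/4 = 25/4.
E[N] = (1/3)·(31/4) + (1/3)·(13/2) + (1/3)·(25/4) = 41/6.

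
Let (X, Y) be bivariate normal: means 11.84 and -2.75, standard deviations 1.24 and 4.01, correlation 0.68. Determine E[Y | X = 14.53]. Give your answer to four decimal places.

3.1654

E[Y | X=x] = μ_Y + ρ(σ_Y/σ_X)(x − μ_X) for jointly normal variables.
E[Y | X=14.53] = -2.75 + (0.68)·(4.01/1.24)·(14.53 − (11.84)) = -2.75 + (2.19903)·(2.69) = 3.1654.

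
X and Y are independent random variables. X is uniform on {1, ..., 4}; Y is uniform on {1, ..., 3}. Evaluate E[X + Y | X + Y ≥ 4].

Outcomes with X + Y ≥ 4: (1,3), (2,2), (2,3), (3,1), (3,2), (3,3), (4,1), (4,2), (4,3), each with probability 1/12.
E[X + Y | X + Y ≥ 4] = (4 + 4 + 5 + 4 + 5 + 6 + 5 + 6 + 7) / 9 = 46/9.

46/9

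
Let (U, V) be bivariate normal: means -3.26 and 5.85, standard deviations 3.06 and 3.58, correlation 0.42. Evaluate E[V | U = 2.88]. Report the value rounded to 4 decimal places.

8.8670

The regression of V on U has slope ρ·σ_V/σ_U and passes through (μ_U, μ_V).
E[V | U=2.88] = 5.85 + (0.42)·(3.58/3.06)·(2.88 − (-3.26)) = 5.85 + (0.49137)·(6.14) = 8.8670.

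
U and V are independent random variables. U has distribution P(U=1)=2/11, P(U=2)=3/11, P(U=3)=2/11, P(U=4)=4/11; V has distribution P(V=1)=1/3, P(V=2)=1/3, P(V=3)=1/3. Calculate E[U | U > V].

66/19

P(U > V) = 19/33.
Summing U·P(x,y) over outcomes with U > V gives 2.
E[U | U > V] = (2) / (19/33) = 66/19.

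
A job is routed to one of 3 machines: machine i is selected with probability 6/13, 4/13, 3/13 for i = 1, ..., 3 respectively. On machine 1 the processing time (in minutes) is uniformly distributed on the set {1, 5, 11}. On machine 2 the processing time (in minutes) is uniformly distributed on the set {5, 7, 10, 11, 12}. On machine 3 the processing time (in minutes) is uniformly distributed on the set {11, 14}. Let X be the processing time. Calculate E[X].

E[X | machine 1] = (1+5+11)/3 = 17/3.
E[X | machine 2] = (5+7+10+11+12)/5 = 9.
E[X | machine 3] = (11+14)/2 = 25/2.
E[X] = (6/13)·(17/3) + (4/13)·(9) + (3/13)·(25/2) = 215/26.

215/26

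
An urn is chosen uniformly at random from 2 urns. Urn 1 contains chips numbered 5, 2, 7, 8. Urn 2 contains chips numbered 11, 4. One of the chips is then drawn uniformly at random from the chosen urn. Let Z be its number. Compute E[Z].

13/2

E[Z | urn 1] = (5+2+7+8)/4 = 11/2.
E[Z | urn 2] = (11+4)/2 = 15/2.
E[Z] = (1/2)·(11/2) + (1/2)·(15/2) = 13/2.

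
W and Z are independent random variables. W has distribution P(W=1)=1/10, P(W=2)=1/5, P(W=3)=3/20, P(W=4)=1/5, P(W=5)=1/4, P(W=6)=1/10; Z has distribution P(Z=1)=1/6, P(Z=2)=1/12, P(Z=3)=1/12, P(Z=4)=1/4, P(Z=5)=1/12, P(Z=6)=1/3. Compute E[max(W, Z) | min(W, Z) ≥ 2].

911/180

P(min(W, Z) ≥ 2) = 3/4.
Summing max(W,Z)·P(x,y) over outcomes with min(W, Z) ≥ 2 gives 911/240.
E[max(W, Z) | min(W, Z) ≥ 2] = (911/240) / (3/4) = 911/180.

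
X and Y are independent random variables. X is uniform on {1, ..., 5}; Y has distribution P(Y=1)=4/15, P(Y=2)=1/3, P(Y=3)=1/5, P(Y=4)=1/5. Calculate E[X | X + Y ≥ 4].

104/31

P(X + Y ≥ 4) = 62/75.
Summing X·P(x,y) over outcomes with X + Y ≥ 4 gives 208/75.
E[X | X + Y ≥ 4] = (208/75) / (62/75) = 104/31.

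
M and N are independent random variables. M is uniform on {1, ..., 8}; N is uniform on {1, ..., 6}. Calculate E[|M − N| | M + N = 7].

3

Outcomes with M + N = 7: (1,6), (2,5), (3,4), (4,3), (5,2), (6,1), each with probability 1/48.
E[|M − N| | M + N = 7] = (5 + 3 + 1 + 1 + 3 + 5) / 6 = 3.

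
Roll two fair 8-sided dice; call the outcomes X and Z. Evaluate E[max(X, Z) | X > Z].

6

P(X > Z) = 7/16.
Summing max(X,Z)·P(x,y) over outcomes with X > Z gives 21/8.
E[max(X, Z) | X > Z] = (21/8) / (7/16) = 6.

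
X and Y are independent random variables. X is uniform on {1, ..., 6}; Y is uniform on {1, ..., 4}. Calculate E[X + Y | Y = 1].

P(Y = 1) = 1/4.
Summing (X+Y)·P(x,y) over outcomes with Y = 1 gives 9/8.
E[X + Y | Y = 1] = (9/8) / (1/4) = 9/2.

9/2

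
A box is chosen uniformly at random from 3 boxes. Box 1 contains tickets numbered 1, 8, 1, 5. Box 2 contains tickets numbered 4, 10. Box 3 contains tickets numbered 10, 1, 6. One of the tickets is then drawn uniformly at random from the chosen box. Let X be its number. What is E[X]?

197/36

E[X | box 1] = (1+8+1+5)/4 = 15/4.
E[X | box 2] = (4+10)/2 = 7.
E[X | box 3] = (10+1+6)/3 = 17/3.
By the law of total expectation,
E[X] = (1/3)·(15/4) + (1/3)·(7) + (1/3)·(17/3) = 197/36.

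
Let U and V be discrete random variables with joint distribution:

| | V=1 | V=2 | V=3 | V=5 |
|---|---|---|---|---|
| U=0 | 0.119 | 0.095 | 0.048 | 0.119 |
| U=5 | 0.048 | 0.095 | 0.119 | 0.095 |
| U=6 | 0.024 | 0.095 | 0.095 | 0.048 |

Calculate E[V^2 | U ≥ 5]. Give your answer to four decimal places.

P(U ≥ 5) = 0.619.
Σ V^2·P over the event = 1·(0.048) + 4·(0.095) + 9·(0.119) + 25·(0.095) + 1·(0.024) + 4·(0.095) + 9·(0.095) + 25·(0.048) = 6.333.
E[V^2 | U ≥ 5] = (6.333) / (0.619) = 10.2310.

10.2310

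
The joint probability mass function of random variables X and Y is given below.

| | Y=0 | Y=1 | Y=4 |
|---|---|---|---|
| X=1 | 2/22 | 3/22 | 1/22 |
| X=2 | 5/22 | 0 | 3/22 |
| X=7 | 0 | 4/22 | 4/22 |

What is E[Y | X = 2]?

3/2

P(X = 2) = 4/11.
Σ Y·P over the event = 0·(5/22) + 4·(3/22) = 6/11.
E[Y | X = 2] = (6/11) / (4/11) = 3/2.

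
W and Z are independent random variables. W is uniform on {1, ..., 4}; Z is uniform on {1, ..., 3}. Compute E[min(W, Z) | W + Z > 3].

17/9

Outcomes with W + Z > 3: (1,3), (2,2), (2,3), (3,1), (3,2), (3,3), (4,1), (4,2), (4,3), each with probability 1/12.
E[min(W, Z) | W + Z > 3] = (1 + 2 + 2 + 1 + 2 + 3 + 1 + 2 + 3) / 9 = 17/9.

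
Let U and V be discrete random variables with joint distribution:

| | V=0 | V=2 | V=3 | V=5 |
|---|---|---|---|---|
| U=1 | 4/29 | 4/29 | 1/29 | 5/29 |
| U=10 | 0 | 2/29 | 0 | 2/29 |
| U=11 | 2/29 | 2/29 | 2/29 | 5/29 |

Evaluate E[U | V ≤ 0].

13/3

P(V ≤ 0) = 6/29.
Σ U·P over the event = 1·(4/29) + 11·(2/29) = 26/29.
E[U | V ≤ 0] = (26/29) / (6/29) = 13/3.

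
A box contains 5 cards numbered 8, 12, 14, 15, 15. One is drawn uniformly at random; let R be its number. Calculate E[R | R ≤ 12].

10

P(R ≤ 12) = 2/5.
Σ over the event: 8·1/5 + 12·1/5 = 4.
E[R | R ≤ 12] = (4) / (2/5) = 10.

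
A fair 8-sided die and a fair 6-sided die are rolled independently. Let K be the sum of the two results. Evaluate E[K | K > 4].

26/3

P(K > 4) = 7/8.
E[K | K > 4] = (91/12) / (7/8) = 26/3.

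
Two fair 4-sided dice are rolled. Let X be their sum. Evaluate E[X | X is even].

P(X is even) = 1/2.
Σ over the event: 2·1/16 + 4·3/16 + 6·3/16 + 8·1/16 = 5/2.
E[X | X is even] = (5/2) / (1/2) = 5.

5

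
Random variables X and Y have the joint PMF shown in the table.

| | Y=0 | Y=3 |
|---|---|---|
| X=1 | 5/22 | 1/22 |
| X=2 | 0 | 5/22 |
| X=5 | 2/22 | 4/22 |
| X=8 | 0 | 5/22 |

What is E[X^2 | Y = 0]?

P(Y = 0) = 7/22.
Σ X^2·P over the event = 1·(5/22) + 25·(2/22) = 5/2.
E[X^2 | Y = 0] = (5/2) / (7/22) = 55/7.

55/7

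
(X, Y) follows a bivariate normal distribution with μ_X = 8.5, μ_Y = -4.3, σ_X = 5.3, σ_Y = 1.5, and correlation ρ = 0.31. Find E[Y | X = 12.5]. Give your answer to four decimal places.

-3.9491

For a bivariate normal, E[Y | X=x] = μ_Y + ρ·(σ_Y/σ_X)·(x − μ_X).
E[Y | X=12.5] = -4.3 + (0.31)·(1.5/5.3)·(12.5 − (8.5)) = -4.3 + (0.087736)·(4) = -3.9491.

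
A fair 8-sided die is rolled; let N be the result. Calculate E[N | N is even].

Given N is even, N is equally likely to be any of {2, 4, 6, 8}.
E[N | N is even] = (2 + 4 + 6 + 8) / 4 = 5.

5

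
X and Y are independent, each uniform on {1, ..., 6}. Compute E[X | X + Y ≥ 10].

Outcomes with X + Y ≥ 10: (4,6), (5,5), (5,6), (6,4), (6,5), (6,6), each with probability 1/36.
E[X | X + Y ≥ 10] = (4 + 5 + 5 + 6 + 6 + 6) / 6 = 16/3.

16/3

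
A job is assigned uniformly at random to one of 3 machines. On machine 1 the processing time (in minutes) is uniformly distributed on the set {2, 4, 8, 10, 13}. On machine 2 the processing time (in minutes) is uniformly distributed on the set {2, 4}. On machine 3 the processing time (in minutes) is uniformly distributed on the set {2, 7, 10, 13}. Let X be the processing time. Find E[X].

92/15

E[X | machine 1] = (2+4+8+10+13)/5 = 37/5.
E[X | machine 2] = (2+4)/2 = 3.
E[X | machine 3] = (2+7+10+13)/4 = 8.
By the law of total expectation,
E[X] = (1/3)·(37/5) + (1/3)·(3) + (1/3)·(8) = 92/15.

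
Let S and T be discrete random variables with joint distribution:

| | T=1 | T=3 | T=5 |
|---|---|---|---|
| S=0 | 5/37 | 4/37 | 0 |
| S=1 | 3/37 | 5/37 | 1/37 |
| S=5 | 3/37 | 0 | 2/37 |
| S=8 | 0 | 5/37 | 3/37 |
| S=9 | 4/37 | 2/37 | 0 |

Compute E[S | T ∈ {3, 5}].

P(T ∈ {3, 5}) = 22/37.
Σ S·P over the event = 0·(4/37) + 1·(5/37) + 1·(1/37) + 5·(2/37) + 8·(5/37) + 8·(3/37) + 9·(2/37) = 98/37.
E[S | T ∈ {3, 5}] = (98/37) / (22/37) = 49/11.

49/11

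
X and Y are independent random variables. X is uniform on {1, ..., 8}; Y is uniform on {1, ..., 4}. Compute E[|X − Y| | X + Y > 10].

4

P(X + Y > 10) = 3/32.
Summing |X−Y|·P(x,y) over outcomes with X + Y > 10 gives 3/8.
E[|X − Y| | X + Y > 10] = (3/8) / (3/32) = 4.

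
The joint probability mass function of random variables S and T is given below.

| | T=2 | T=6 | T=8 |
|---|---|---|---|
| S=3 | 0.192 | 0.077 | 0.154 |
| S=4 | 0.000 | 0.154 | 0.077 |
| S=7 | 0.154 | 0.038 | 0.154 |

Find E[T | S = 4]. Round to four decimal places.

P(S = 4) = 0.231.
Σ T·P over the event = 6·(0.154) + 8·(0.077) = 1.540.
E[T | S = 4] = (1.540) / (0.231) = 6.6667.

6.6667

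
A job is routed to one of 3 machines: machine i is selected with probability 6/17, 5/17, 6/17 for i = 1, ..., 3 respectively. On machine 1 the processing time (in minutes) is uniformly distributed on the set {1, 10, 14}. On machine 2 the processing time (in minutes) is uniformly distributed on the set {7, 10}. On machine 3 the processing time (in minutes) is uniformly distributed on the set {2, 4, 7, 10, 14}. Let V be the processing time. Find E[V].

E[V | machine 1] = (1+10+14)/3 = 25/3.
E[V | machine 2] = (7+10)/2 = 17/2.
E[V | machine 3] = (2+4+7+10+14)/5 = 37/5.
E[V] = (6/17)·(25/3) + (5/17)·(17/2) + (6/17)·(37/5) = 1369/170.

1369/170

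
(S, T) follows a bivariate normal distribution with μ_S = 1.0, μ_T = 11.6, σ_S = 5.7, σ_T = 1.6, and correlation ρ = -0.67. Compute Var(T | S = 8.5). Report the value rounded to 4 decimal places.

1.4108

Var(T | S=x) = (1 − ρ²)·σ_T².
Var(T | S=8.5) = (1.6)²·(1 − (-0.67)²) = 2.56·0.5511 = 1.4108.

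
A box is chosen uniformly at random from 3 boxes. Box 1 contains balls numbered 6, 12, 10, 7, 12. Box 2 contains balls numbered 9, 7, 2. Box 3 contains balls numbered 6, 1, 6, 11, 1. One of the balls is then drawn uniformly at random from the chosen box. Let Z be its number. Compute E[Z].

34/5

E[Z | box 1] = (6+12+10+7+12)/5 = 47/5.
E[Z | box 2] = (9+7+2)/3 = 6.
E[Z | box 3] = (6+1+6+11+1)/5 = 5.
By the law of total expectation,
E[Z] = (1/3)·(47/5) + (1/3)·(6) + (1/3)·(5) = 34/5.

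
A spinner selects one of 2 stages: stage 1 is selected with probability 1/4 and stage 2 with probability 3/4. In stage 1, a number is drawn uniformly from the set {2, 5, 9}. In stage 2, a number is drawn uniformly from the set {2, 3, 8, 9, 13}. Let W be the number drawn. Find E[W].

E[W | stage 1] = (2+5+9)/3 = 16/3.
E[W | stage 2] = (2+3+8+9+13)/5 = 7.
By the law of total expectation,
E[W] = (1/4)·(16/3) + (3/4)·(7) = 79/12.

79/12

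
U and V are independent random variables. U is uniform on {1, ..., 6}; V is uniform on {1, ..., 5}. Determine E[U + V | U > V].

7

P(U > V) = 1/2.
Summing (U+V)·P(x,y) over outcomes with U > V gives 7/2.
E[U + V | U > V] = (7/2) / (1/2) = 7.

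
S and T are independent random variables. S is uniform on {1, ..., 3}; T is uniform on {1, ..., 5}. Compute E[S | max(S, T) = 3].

P(max(S, T) = 3) = 1/3.
Summing S·P(x,y) over outcomes with max(S, T) = 3 gives 4/5.
E[S | max(S, T) = 3] = (4/5) / (1/3) = 12/5.

12/5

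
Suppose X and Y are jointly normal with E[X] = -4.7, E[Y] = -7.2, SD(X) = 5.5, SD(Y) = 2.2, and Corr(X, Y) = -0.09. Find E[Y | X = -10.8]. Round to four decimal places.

For a bivariate normal, E[Y | X=x] = μ_Y + ρ·(σ_Y/σ_X)·(x − μ_X).
E[Y | X=-10.8] = -7.2 + (-0.09)·(2.2/5.5)·(-10.8 − (-4.7)) = -7.2 + (-0.036)·(-6.1) = -6.9804.

-6.9804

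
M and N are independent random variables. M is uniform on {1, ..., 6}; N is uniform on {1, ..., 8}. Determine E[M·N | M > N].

P(M > N) = 5/16.
Summing MN·P(x,y) over outcomes with M > N gives 175/48.
E[M·N | M > N] = (175/48) / (5/16) = 35/3.

35/3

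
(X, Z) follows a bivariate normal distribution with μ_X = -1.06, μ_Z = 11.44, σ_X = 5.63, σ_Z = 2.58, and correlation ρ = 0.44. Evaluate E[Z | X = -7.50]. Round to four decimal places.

For a bivariate normal, E[Z | X=x] = μ_Z + ρ·(σ_Z/σ_X)·(x − μ_X).
E[Z | X=-7.50] = 11.44 + (0.44)·(2.58/5.63)·(-7.50 − (-1.06)) = 11.44 + (0.20163)·(-6.44) = 10.1415.

10.1415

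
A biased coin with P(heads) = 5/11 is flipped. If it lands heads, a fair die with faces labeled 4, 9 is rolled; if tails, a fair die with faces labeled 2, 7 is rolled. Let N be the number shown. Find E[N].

119/22

E[N | heads] = (4+9)/2 = 13/2.
E[N | tails] = (2+7)/2 = 9/2.
E[N] = (5/11)·(13/2) + (6/11)·(9/2) = 119/22.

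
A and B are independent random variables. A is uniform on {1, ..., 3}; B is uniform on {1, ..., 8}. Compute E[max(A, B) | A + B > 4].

11/2

P(A + B > 4) = 3/4.
Summing max(A,B)·P(x,y) over outcomes with A + B > 4 gives 33/8.
E[max(A, B) | A + B > 4] = (33/8) / (3/4) = 11/2.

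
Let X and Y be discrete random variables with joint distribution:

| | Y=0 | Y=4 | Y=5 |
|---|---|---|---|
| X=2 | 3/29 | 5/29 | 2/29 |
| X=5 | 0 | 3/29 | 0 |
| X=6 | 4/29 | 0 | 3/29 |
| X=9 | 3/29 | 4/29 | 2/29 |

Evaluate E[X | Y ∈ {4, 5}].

101/19

P(Y ∈ {4, 5}) = 19/29.
Σ X·P over the event = 2·(5/29) + 2·(2/29) + 5·(3/29) + 6·(3/29) + 9·(4/29) + 9·(2/29) = 101/29.
E[X | Y ∈ {4, 5}] = (101/29) / (19/29) = 101/19.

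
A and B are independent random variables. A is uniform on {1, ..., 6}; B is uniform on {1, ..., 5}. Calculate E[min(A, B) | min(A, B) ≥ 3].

P(min(A, B) ≥ 3) = 2/5.
Summing min(A,B)·P(x,y) over outcomes with min(A, B) ≥ 3 gives 22/15.
E[min(A, B) | min(A, B) ≥ 3] = (22/15) / (2/5) = 11/3.

11/3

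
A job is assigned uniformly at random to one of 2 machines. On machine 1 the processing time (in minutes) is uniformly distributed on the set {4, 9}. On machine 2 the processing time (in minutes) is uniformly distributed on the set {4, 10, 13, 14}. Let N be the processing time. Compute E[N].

67/8

E[N | machine 1] = (4+9)/2 = 13/2.
E[N | machine 2] = (4+10+13+14)/4 = 41/4.
By the law of total expectation,
E[N] = (1/2)·(13/2) + (1/2)·(41/4) = 67/8.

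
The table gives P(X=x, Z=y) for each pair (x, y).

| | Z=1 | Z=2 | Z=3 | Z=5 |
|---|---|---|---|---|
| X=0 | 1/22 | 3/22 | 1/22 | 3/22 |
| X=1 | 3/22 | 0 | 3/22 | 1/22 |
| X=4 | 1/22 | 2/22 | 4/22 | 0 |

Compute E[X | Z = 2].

P(Z = 2) = 5/22.
Σ X·P over the event = 0·(3/22) + 4·(2/22) = 4/11.
E[X | Z = 2] = (4/11) / (5/22) = 8/5.

8/5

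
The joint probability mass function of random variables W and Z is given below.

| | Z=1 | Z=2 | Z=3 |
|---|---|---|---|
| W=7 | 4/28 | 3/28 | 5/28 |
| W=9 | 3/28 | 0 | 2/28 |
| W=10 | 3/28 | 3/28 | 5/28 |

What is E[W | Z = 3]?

P(Z = 3) = 3/7.
Σ W·P over the event = 7·(5/28) + 9·(2/28) + 10·(5/28) = 103/28.
E[W | Z = 3] = (103/28) / (3/7) = 103/12.

103/12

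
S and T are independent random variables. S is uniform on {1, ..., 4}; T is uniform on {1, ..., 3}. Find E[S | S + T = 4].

Outcomes with S + T = 4: (1,3), (2,2), (3,1), each with probability 1/12.
E[S | S + T = 4] = (1 + 2 + 3) / 3 = 2.

2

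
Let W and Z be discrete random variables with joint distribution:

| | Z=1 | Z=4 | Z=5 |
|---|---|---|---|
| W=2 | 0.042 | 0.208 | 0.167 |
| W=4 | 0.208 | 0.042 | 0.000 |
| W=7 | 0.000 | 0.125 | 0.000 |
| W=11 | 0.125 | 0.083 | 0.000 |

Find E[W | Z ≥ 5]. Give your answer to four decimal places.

2.0000

P(Z ≥ 5) = 0.167.
Σ W·P over the event = 2·(0.167) = 0.334.
E[W | Z ≥ 5] = (0.334) / (0.167) = 2.0000.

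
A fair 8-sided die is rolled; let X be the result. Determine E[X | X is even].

5

Given X is even, X is equally likely to be any of {2, 4, 6, 8}.
E[X | X is even] = (2 + 4 + 6 + 8) / 4 = 5.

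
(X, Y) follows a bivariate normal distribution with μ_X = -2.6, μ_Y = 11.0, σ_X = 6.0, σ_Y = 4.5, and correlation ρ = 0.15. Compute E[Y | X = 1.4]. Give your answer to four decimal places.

The regression of Y on X has slope ρ·σ_Y/σ_X and passes through (μ_X, μ_Y).
E[Y | X=1.4] = 11.0 + (0.15)·(4.5/6.0)·(1.4 − (-2.6)) = 11.0 + (0.1125)·(4) = 11.4500.

11.4500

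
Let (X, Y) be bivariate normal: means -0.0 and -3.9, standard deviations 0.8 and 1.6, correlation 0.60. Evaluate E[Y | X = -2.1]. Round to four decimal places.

-6.4200

E[Y | X=x] = μ_Y + ρ(σ_Y/σ_X)(x − μ_X) for jointly normal variables.
E[Y | X=-2.1] = -3.9 + (0.60)·(1.6/0.8)·(-2.1 − (-0.0)) = -3.9 + (1.2)·(-2.1) = -6.4200.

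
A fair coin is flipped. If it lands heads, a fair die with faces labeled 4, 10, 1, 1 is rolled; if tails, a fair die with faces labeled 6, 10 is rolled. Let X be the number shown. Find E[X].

E[X | heads] = (4+10+1+1)/4 = 4.
E[X | tails] = (6+10)/2 = 8.
By the law of total expectation,
E[X] = (1/2)·(4) + (1/2)·(8) = 6.

6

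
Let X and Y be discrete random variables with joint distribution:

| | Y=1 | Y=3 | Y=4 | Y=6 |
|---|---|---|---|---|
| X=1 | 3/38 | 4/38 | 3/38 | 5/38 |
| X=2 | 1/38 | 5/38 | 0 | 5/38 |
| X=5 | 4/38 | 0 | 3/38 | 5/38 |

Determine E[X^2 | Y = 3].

8/3

P(Y = 3) = 9/38.
Summing X^2·P(X=x,Y=y) over the conditioning event gives 12/19.
E[X^2 | Y = 3] = (12/19) / (9/38) = 8/3.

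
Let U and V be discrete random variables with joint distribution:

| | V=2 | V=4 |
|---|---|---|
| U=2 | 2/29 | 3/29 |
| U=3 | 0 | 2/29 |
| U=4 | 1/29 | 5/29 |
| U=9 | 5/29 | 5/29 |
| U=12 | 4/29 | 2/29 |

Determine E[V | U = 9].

P(U = 9) = 10/29.
Σ V·P over the event = 2·(5/29) + 4·(5/29) = 30/29.
E[V | U = 9] = (30/29) / (10/29) = 3.

3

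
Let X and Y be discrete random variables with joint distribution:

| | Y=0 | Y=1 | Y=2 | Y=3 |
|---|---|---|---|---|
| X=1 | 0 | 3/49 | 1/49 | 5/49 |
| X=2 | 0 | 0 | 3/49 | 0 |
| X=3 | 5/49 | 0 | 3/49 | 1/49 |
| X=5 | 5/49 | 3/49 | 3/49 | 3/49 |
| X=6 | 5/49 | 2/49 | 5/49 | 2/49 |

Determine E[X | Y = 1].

15/4

P(Y = 1) = 8/49.
Σ X·P over the event = 1·(3/49) + 5·(3/49) + 6·(2/49) = 30/49.
E[X | Y = 1] = (30/49) / (8/49) = 15/4.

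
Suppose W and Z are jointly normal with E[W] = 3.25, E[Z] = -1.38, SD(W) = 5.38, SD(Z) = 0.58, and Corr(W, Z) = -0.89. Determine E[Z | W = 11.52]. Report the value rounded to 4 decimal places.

The regression of Z on W has slope ρ·σ_Z/σ_W and passes through (μ_W, μ_Z).
E[Z | W=11.52] = -1.38 + (-0.89)·(0.58/5.38)·(11.52 − (3.25)) = -1.38 + (-0.095948)·(8.27) = -2.1735.

-2.1735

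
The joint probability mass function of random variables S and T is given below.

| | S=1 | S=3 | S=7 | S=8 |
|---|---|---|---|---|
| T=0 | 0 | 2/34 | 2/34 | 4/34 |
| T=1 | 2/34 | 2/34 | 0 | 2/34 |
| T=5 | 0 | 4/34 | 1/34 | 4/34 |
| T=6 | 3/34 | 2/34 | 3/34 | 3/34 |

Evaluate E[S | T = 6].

P(T = 6) = 11/34.
Σ S·P over the event = 1·(3/34) + 3·(2/34) + 7·(3/34) + 8·(3/34) = 27/17.
E[S | T = 6] = (27/17) / (11/34) = 54/11.

54/11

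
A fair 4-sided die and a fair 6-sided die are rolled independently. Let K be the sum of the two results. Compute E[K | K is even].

6

P(K is even) = 1/2.
Σ over the event: 2·1/24 + 4·1/8 + 6·1/6 + 8·1/8 + 10·1/24 = 3.
E[K | K is even] = (3) / (1/2) = 6.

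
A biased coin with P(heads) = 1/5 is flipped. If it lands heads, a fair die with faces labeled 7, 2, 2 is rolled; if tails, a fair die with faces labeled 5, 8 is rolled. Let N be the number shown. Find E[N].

89/15

E[N | heads] = (7+2+2)/3 = 11/3.
E[N | tails] = (5+8)/2 = 13/2.
E[N] = (1/5)·(11/3) + (4/5)·(13/2) = 89/15.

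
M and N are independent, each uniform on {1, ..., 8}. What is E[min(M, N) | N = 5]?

15/4

Outcomes with N = 5: (1,5), (2,5), (3,5), (4,5), (5,5), (6,5), (7,5), (8,5), each with probability 1/64.
E[min(M, N) | N = 5] = (1 + 2 + 3 + 4 + 5 + 5 + 5 + 5) / 8 = 15/4.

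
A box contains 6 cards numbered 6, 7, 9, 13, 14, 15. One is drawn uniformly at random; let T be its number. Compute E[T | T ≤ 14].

P(T ≤ 14) = 5/6.
Σ over the event: 6·1/6 + 7·1/6 + 9·1/6 + 13·1/6 + 14·1/6 = 49/6.
E[T | T ≤ 14] = (49/6) / (5/6) = 49/5.

49/5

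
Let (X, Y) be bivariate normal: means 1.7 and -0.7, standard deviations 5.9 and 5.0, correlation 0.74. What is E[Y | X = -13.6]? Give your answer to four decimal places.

E[Y | X=x] = μ_Y + ρ(σ_Y/σ_X)(x − μ_X) for jointly normal variables.
E[Y | X=-13.6] = -0.7 + (0.74)·(5.0/5.9)·(-13.6 − (1.7)) = -0.7 + (0.62712)·(-15.3) = -10.2949.

-10.2949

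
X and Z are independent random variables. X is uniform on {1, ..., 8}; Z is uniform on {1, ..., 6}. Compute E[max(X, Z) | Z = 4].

21/4

Outcomes with Z = 4: (1,4), (2,4), (3,4), (4,4), (5,4), (6,4), (7,4), (8,4), each with probability 1/48.
E[max(X, Z) | Z = 4] = (4 + 4 + 4 + 4 + 5 + 6 + 7 + 8) / 8 = 21/4.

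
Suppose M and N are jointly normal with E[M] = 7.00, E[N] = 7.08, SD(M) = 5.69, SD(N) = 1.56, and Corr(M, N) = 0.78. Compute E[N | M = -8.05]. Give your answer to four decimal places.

3.8616

For a bivariate normal, E[N | M=x] = μ_N + ρ·(σ_N/σ_M)·(x − μ_M).
E[N | M=-8.05] = 7.08 + (0.78)·(1.56/5.69)·(-8.05 − (7.00)) = 7.08 + (0.21385)·(-15.05) = 3.8616.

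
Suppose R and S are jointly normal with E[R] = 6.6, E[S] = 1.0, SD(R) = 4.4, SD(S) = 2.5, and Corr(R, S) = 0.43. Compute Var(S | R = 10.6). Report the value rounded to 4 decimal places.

5.0944

Var(S | R=x) = (1 − ρ²)·σ_S².
Var(S | R=10.6) = (2.5)²·(1 − (0.43)²) = 6.25·0.8151 = 5.0944.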